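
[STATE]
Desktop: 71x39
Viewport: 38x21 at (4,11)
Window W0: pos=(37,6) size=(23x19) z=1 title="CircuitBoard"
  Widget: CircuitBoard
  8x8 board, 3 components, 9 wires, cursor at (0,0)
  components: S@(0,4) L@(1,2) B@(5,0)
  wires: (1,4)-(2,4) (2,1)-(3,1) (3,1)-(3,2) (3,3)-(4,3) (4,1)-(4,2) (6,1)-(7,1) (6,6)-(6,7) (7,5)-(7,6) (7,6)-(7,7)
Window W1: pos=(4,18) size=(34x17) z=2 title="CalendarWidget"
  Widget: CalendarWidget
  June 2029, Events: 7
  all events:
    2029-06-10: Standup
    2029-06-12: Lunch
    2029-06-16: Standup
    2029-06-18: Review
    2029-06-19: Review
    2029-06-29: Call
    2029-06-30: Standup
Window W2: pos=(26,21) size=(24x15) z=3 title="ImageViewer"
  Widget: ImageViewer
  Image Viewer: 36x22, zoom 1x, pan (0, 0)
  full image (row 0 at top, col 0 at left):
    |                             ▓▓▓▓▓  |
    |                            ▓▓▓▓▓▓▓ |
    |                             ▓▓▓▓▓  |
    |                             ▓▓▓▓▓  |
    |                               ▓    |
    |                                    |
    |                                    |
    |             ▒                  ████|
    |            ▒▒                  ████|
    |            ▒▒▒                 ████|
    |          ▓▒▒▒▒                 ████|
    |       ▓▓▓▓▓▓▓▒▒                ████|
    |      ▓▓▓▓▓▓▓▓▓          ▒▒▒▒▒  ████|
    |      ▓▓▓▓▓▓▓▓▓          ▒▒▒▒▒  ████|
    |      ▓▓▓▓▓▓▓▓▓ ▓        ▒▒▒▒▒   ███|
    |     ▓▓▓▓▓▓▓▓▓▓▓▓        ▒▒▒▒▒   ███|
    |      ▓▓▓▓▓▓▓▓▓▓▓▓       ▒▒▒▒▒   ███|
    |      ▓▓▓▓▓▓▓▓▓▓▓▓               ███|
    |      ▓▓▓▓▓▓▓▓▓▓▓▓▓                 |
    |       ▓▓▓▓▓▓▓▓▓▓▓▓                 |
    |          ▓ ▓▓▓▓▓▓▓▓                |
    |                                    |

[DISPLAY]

                                 ┃    
                                 ┃1   
                                 ┃    
                                 ┃2   
                                 ┃    
                                 ┃3   
                                 ┃    
┏━━━━━━━━━━━━━━━━━━━━━━━━━━━━━━━━┓4   
┃ CalendarWidget                 ┃    
┠────────────────────────────────┨5   
┃           June 2029 ┏━━━━━━━━━━━━━━━
┃Mo Tu We Th Fr Sa Su ┃ ImageViewer   
┃             1  2  3 ┠───────────────
┃ 4  5  6  7  8  9 10*┃               
┃11 12* 13 14 15 16* 1┃               
┃18* 19* 20 21 22 23 2┃               
┃25 26 27 28 29* 30*  ┃               
┃                     ┃               
┃                     ┃               
┃                     ┃               
┃                     ┃             ▒ 


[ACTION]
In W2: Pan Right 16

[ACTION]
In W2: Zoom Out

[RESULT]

                                 ┃    
                                 ┃1   
                                 ┃    
                                 ┃2   
                                 ┃    
                                 ┃3   
                                 ┃    
┏━━━━━━━━━━━━━━━━━━━━━━━━━━━━━━━━┓4   
┃ CalendarWidget                 ┃    
┠────────────────────────────────┨5   
┃           June 2029 ┏━━━━━━━━━━━━━━━
┃Mo Tu We Th Fr Sa Su ┃ ImageViewer   
┃             1  2  3 ┠───────────────
┃ 4  5  6  7  8  9 10*┃             ▓▓
┃11 12* 13 14 15 16* 1┃            ▓▓▓
┃18* 19* 20 21 22 23 2┃             ▓▓
┃25 26 27 28 29* 30*  ┃             ▓▓
┃                     ┃               
┃                     ┃               
┃                     ┃               
┃                     ┃               


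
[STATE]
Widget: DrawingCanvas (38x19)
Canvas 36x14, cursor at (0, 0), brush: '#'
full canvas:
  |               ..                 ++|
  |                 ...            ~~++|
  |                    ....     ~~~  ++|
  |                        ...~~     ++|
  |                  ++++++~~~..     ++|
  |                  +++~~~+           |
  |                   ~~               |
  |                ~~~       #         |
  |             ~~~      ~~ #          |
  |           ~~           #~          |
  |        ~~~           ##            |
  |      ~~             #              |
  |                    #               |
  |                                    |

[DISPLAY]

+              ..                 ++  
                 ...            ~~++  
                    ....     ~~~  ++  
                        ...~~     ++  
                  ++++++~~~..     ++  
                  +++~~~+             
                   ~~                 
                ~~~       #           
             ~~~      ~~ #            
           ~~           #~            
        ~~~           ##              
      ~~             #                
                    #                 
                                      
                                      
                                      
                                      
                                      
                                      


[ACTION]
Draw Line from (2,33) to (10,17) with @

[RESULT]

+              ..                 ++  
                 ...            ~~++  
                    ....     ~~~@@++  
                        ...~~ @@  ++  
                  ++++++~~~.@@    ++  
                  +++~~~+ @@          
                   ~~   @@            
                ~~~   @@  #           
             ~~~    @@~~ #            
           ~~     @@    #~            
        ~~~      @    ##              
      ~~             #                
                    #                 
                                      
                                      
                                      
                                      
                                      
                                      


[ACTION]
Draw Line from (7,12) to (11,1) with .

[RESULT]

+              ..                 ++  
                 ...            ~~++  
                    ....     ~~~@@++  
                        ...~~ @@  ++  
                  ++++++~~~.@@    ++  
                  +++~~~+ @@          
                   ~~   @@            
           ..   ~~~   @@  #           
        ...  ~~~    @@~~ #            
      ..   ~~     @@    #~            
   ...  ~~~      @    ##              
 ..   ~~             #                
                    #                 
                                      
                                      
                                      
                                      
                                      
                                      


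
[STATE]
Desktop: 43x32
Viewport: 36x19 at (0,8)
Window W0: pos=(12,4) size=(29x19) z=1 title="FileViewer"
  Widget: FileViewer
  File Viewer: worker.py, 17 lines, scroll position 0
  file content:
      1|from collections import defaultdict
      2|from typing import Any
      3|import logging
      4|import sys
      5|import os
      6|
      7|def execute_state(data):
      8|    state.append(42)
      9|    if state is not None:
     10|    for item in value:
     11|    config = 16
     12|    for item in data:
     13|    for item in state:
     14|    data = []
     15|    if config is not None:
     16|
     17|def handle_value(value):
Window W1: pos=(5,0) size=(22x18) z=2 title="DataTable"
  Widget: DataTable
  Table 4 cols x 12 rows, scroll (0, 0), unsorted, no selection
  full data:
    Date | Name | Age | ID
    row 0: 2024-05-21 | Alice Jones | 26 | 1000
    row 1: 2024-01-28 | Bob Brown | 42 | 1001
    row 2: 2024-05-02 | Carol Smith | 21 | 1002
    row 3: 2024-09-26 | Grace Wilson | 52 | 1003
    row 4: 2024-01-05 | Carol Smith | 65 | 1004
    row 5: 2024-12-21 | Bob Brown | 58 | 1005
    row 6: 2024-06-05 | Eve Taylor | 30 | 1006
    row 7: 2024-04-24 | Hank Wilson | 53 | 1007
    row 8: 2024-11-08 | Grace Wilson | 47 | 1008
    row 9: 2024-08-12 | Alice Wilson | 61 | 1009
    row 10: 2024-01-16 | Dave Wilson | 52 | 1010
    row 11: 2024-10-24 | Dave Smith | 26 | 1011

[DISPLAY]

     ┃2024-09-26│Grace Wil┃port Any 
     ┃2024-01-05│Carol Smi┃         
     ┃2024-12-21│Bob Brown┃         
     ┃2024-06-05│Eve Taylo┃         
     ┃2024-04-24│Hank Wils┃         
     ┃2024-11-08│Grace Wil┃ate(data)
     ┃2024-08-12│Alice Wil┃nd(42)   
     ┃2024-01-16│Dave Wils┃s not Non
     ┃2024-10-24│Dave Smit┃n value: 
     ┗━━━━━━━━━━━━━━━━━━━━┛6        
            ┃    for item in data:  
            ┃    for item in state: 
            ┃    data = []          
            ┃    if config is not No
            ┗━━━━━━━━━━━━━━━━━━━━━━━
                                    
                                    
                                    
                                    


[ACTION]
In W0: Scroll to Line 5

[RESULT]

     ┃2024-09-26│Grace Wil┃         
     ┃2024-01-05│Carol Smi┃         
     ┃2024-12-21│Bob Brown┃         
     ┃2024-06-05│Eve Taylo┃ate(data)
     ┃2024-04-24│Hank Wils┃nd(42)   
     ┃2024-11-08│Grace Wil┃s not Non
     ┃2024-08-12│Alice Wil┃n value: 
     ┃2024-01-16│Dave Wils┃6        
     ┃2024-10-24│Dave Smit┃n data:  
     ┗━━━━━━━━━━━━━━━━━━━━┛n state: 
            ┃    data = []          
            ┃    if config is not No
            ┃                       
            ┃def handle_value(value)
            ┗━━━━━━━━━━━━━━━━━━━━━━━
                                    
                                    
                                    
                                    


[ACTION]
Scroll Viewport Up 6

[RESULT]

     ┠────────────────────┨         
     ┃Date      │Name     ┃         
     ┃──────────┼─────────┃━━━━━━━━━
     ┃2024-05-21│Alice Jon┃         
     ┃2024-01-28│Bob Brown┃─────────
     ┃2024-05-02│Carol Smi┃         
     ┃2024-09-26│Grace Wil┃         
     ┃2024-01-05│Carol Smi┃         
     ┃2024-12-21│Bob Brown┃         
     ┃2024-06-05│Eve Taylo┃ate(data)
     ┃2024-04-24│Hank Wils┃nd(42)   
     ┃2024-11-08│Grace Wil┃s not Non
     ┃2024-08-12│Alice Wil┃n value: 
     ┃2024-01-16│Dave Wils┃6        
     ┃2024-10-24│Dave Smit┃n data:  
     ┗━━━━━━━━━━━━━━━━━━━━┛n state: 
            ┃    data = []          
            ┃    if config is not No
            ┃                       


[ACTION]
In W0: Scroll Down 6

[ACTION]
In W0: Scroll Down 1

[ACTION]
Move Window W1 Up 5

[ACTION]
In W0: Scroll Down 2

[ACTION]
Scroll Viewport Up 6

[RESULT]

     ┏━━━━━━━━━━━━━━━━━━━━┓         
     ┃ DataTable          ┃         
     ┠────────────────────┨         
     ┃Date      │Name     ┃         
     ┃──────────┼─────────┃━━━━━━━━━
     ┃2024-05-21│Alice Jon┃         
     ┃2024-01-28│Bob Brown┃─────────
     ┃2024-05-02│Carol Smi┃         
     ┃2024-09-26│Grace Wil┃         
     ┃2024-01-05│Carol Smi┃         
     ┃2024-12-21│Bob Brown┃         
     ┃2024-06-05│Eve Taylo┃ate(data)
     ┃2024-04-24│Hank Wils┃nd(42)   
     ┃2024-11-08│Grace Wil┃s not Non
     ┃2024-08-12│Alice Wil┃n value: 
     ┃2024-01-16│Dave Wils┃6        
     ┃2024-10-24│Dave Smit┃n data:  
     ┗━━━━━━━━━━━━━━━━━━━━┛n state: 
            ┃    data = []          


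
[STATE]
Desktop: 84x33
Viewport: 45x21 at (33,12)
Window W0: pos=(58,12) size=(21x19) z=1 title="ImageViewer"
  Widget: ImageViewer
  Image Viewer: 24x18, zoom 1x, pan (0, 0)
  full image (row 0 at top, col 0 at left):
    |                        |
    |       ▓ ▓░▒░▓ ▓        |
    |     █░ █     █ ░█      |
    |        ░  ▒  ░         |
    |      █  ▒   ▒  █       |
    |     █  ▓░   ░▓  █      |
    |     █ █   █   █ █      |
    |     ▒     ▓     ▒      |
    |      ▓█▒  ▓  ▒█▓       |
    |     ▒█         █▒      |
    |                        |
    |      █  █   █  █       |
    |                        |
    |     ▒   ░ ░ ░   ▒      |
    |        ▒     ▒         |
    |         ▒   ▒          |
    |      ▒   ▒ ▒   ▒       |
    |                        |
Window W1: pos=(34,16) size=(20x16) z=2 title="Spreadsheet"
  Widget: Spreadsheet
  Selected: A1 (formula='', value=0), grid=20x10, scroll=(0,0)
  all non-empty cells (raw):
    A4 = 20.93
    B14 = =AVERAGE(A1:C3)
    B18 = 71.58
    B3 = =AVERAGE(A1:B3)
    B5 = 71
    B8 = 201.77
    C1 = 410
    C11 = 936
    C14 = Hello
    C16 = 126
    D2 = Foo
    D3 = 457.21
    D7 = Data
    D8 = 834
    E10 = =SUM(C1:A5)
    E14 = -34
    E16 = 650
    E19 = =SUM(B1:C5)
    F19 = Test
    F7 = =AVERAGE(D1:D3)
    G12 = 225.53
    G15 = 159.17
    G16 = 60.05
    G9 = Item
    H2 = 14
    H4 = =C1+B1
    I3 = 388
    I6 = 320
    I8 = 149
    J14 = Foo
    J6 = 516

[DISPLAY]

                         ┏━━━━━━━━━━━━━━━━━━━
                         ┃ ImageViewer       
                         ┠───────────────────
                         ┃                   
 ┏━━━━━━━━━━━━━━━━━━┓    ┃       ▓ ▓░▒░▓ ▓   
 ┃ Spreadsheet      ┃    ┃     █░ █     █ ░█ 
 ┠──────────────────┨    ┃        ░  ▒  ░    
 ┃A1:               ┃    ┃      █  ▒   ▒  █  
 ┃       A       B  ┃    ┃     █  ▓░   ░▓  █ 
 ┃------------------┃    ┃     █ █   █   █ █ 
 ┃  1      [0]      ┃    ┃     ▒     ▓     ▒ 
 ┃  2        0      ┃    ┃      ▓█▒  ▓  ▒█▓  
 ┃  3        0#CIRC!┃    ┃     ▒█         █▒ 
 ┃  4    20.93      ┃    ┃                   
 ┃  5        0      ┃    ┃      █  █   █  █  
 ┃  6        0      ┃    ┃                   
 ┃  7        0      ┃    ┃     ▒   ░ ░ ░   ▒ 
 ┃  8        0  201.┃    ┃        ▒     ▒    
 ┃  9        0      ┃    ┗━━━━━━━━━━━━━━━━━━━
 ┗━━━━━━━━━━━━━━━━━━┛                        
                                             


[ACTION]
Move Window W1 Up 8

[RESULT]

 ┃       A       B  ┃    ┏━━━━━━━━━━━━━━━━━━━
 ┃------------------┃    ┃ ImageViewer       
 ┃  1      [0]      ┃    ┠───────────────────
 ┃  2        0      ┃    ┃                   
 ┃  3        0#CIRC!┃    ┃       ▓ ▓░▒░▓ ▓   
 ┃  4    20.93      ┃    ┃     █░ █     █ ░█ 
 ┃  5        0      ┃    ┃        ░  ▒  ░    
 ┃  6        0      ┃    ┃      █  ▒   ▒  █  
 ┃  7        0      ┃    ┃     █  ▓░   ░▓  █ 
 ┃  8        0  201.┃    ┃     █ █   █   █ █ 
 ┃  9        0      ┃    ┃     ▒     ▓     ▒ 
 ┗━━━━━━━━━━━━━━━━━━┛    ┃      ▓█▒  ▓  ▒█▓  
                         ┃     ▒█         █▒ 
                         ┃                   
                         ┃      █  █   █  █  
                         ┃                   
                         ┃     ▒   ░ ░ ░   ▒ 
                         ┃        ▒     ▒    
                         ┗━━━━━━━━━━━━━━━━━━━
                                             
                                             


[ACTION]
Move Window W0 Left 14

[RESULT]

 ┃       A       B  ┃━━━━━━━━━━┓             
 ┃------------------┃wer       ┃             
 ┃  1      [0]      ┃──────────┨             
 ┃  2        0      ┃          ┃             
 ┃  3        0#CIRC!┃▓░▒░▓ ▓   ┃             
 ┃  4    20.93      ┃     █ ░█ ┃             
 ┃  5        0      ┃  ▒  ░    ┃             
 ┃  6        0      ┃▒   ▒  █  ┃             
 ┃  7        0      ┃░   ░▓  █ ┃             
 ┃  8        0  201.┃  █   █ █ ┃             
 ┃  9        0      ┃  ▓     ▒ ┃             
 ┗━━━━━━━━━━━━━━━━━━┛  ▓  ▒█▓  ┃             
           ┃     ▒█         █▒ ┃             
           ┃                   ┃             
           ┃      █  █   █  █  ┃             
           ┃                   ┃             
           ┃     ▒   ░ ░ ░   ▒ ┃             
           ┃        ▒     ▒    ┃             
           ┗━━━━━━━━━━━━━━━━━━━┛             
                                             
                                             


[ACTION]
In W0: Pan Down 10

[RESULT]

 ┃       A       B  ┃━━━━━━━━━━┓             
 ┃------------------┃wer       ┃             
 ┃  1      [0]      ┃──────────┨             
 ┃  2        0      ┃          ┃             
 ┃  3        0#CIRC!┃█   █  █  ┃             
 ┃  4    20.93      ┃          ┃             
 ┃  5        0      ┃░ ░ ░   ▒ ┃             
 ┃  6        0      ┃     ▒    ┃             
 ┃  7        0      ┃▒   ▒     ┃             
 ┃  8        0  201.┃ ▒ ▒   ▒  ┃             
 ┃  9        0      ┃          ┃             
 ┗━━━━━━━━━━━━━━━━━━┛          ┃             
           ┃                   ┃             
           ┃                   ┃             
           ┃                   ┃             
           ┃                   ┃             
           ┃                   ┃             
           ┃                   ┃             
           ┗━━━━━━━━━━━━━━━━━━━┛             
                                             
                                             


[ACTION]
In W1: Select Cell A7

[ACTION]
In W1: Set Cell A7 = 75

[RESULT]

 ┃       A       B  ┃━━━━━━━━━━┓             
 ┃------------------┃wer       ┃             
 ┃  1        0      ┃──────────┨             
 ┃  2        0      ┃          ┃             
 ┃  3        0#CIRC!┃█   █  █  ┃             
 ┃  4    20.93      ┃          ┃             
 ┃  5        0      ┃░ ░ ░   ▒ ┃             
 ┃  6        0      ┃     ▒    ┃             
 ┃  7     [75]      ┃▒   ▒     ┃             
 ┃  8        0  201.┃ ▒ ▒   ▒  ┃             
 ┃  9        0      ┃          ┃             
 ┗━━━━━━━━━━━━━━━━━━┛          ┃             
           ┃                   ┃             
           ┃                   ┃             
           ┃                   ┃             
           ┃                   ┃             
           ┃                   ┃             
           ┃                   ┃             
           ┗━━━━━━━━━━━━━━━━━━━┛             
                                             
                                             


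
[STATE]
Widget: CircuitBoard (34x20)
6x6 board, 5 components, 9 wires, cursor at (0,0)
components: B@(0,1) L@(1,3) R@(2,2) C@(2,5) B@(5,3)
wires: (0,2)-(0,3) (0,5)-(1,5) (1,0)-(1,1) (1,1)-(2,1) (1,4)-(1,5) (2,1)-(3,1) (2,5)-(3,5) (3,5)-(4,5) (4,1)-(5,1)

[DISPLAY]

   0 1 2 3 4 5                    
0  [.]  B   · ─ ·       ·         
                        │         
1   · ─ ·       L   · ─ ·         
        │                         
2       ·   R           C         
        │               │         
3       ·               ·         
                        │         
4       ·               ·         
        │                         
5       ·       B                 
Cursor: (0,0)                     
                                  
                                  
                                  
                                  
                                  
                                  
                                  


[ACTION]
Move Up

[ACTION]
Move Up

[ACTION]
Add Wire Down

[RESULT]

   0 1 2 3 4 5                    
0  [.]  B   · ─ ·       ·         
    │                   │         
1   · ─ ·       L   · ─ ·         
        │                         
2       ·   R           C         
        │               │         
3       ·               ·         
                        │         
4       ·               ·         
        │                         
5       ·       B                 
Cursor: (0,0)                     
                                  
                                  
                                  
                                  
                                  
                                  
                                  


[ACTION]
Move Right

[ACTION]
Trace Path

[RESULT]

   0 1 2 3 4 5                    
0   ·  [B]  · ─ ·       ·         
    │                   │         
1   · ─ ·       L   · ─ ·         
        │                         
2       ·   R           C         
        │               │         
3       ·               ·         
                        │         
4       ·               ·         
        │                         
5       ·       B                 
Cursor: (0,1)  Trace: B (1 nodes) 
                                  
                                  
                                  
                                  
                                  
                                  
                                  


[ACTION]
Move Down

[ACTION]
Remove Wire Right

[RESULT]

   0 1 2 3 4 5                    
0   ·   B   · ─ ·       ·         
    │                   │         
1   · ─[.]      L   · ─ ·         
        │                         
2       ·   R           C         
        │               │         
3       ·               ·         
                        │         
4       ·               ·         
        │                         
5       ·       B                 
Cursor: (1,1)  Trace: B (1 nodes) 
                                  
                                  
                                  
                                  
                                  
                                  
                                  


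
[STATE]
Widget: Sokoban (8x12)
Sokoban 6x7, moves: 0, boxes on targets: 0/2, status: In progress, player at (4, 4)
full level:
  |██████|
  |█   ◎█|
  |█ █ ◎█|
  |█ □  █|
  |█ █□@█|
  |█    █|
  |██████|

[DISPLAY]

██████  
█   ◎█  
█ █ ◎█  
█ □  █  
█ █□@█  
█    █  
██████  
Moves: 0
        
        
        
        


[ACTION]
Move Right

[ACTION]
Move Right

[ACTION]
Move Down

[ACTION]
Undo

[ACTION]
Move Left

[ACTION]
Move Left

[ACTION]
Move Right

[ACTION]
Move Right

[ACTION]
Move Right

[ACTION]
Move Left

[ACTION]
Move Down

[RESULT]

██████  
█   ◎█  
█ █ ◎█  
█ □  █  
█ █□ █  
█   @█  
██████  
Moves: 1
        
        
        
        


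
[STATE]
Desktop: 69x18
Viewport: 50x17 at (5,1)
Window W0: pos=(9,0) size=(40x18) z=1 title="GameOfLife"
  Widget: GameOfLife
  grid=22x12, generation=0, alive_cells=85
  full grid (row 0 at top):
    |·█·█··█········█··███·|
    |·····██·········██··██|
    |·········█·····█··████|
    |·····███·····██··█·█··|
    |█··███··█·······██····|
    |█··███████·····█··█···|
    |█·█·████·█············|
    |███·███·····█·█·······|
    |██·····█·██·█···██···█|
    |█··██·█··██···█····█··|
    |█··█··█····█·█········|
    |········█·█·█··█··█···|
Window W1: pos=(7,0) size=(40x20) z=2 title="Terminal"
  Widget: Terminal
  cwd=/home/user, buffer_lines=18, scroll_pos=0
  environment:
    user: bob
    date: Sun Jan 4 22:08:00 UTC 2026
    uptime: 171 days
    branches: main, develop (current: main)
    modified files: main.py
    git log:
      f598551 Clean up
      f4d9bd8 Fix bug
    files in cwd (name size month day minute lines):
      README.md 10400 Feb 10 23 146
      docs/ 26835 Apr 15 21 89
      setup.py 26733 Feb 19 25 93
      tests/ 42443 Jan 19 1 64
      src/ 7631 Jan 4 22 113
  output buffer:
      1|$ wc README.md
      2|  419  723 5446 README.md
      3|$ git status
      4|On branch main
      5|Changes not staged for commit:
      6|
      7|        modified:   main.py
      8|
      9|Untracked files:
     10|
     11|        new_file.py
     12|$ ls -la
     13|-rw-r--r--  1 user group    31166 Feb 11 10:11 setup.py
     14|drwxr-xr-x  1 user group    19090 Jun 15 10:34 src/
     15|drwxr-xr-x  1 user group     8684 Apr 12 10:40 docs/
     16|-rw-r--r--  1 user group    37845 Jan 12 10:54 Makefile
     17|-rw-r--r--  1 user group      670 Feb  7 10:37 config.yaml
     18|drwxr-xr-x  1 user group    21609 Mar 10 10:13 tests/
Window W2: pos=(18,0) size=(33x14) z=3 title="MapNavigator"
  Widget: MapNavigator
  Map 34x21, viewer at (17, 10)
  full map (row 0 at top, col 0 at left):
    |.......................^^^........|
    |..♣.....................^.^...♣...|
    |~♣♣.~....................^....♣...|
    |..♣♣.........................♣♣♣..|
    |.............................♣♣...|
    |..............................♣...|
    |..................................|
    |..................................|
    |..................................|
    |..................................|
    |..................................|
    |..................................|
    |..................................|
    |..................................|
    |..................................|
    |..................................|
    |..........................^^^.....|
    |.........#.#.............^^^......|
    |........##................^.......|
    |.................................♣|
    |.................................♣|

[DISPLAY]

  ┃ Terminal ┃ MapNavigator                  ┃    
  ┠──────────┠───────────────────────────────┨    
  ┃$ wc READM┃............................♣..┃    
  ┃  419  723┃...............................┃    
  ┃$ git stat┃...............................┃    
  ┃On branch ┃...............................┃    
  ┃Changes no┃...............................┃    
  ┃          ┃...............@...............┃    
  ┃        mo┃...............................┃    
  ┃          ┃...............................┃    
  ┃Untracked ┃...............................┃    
  ┃          ┃...............................┃    
  ┃        ne┗━━━━━━━━━━━━━━━━━━━━━━━━━━━━━━━┛    
  ┃$ ls -la                              ┃ ┃      
  ┃-rw-r--r--  1 user group    31166 Feb ┃ ┃      
  ┃drwxr-xr-x  1 user group    19090 Jun ┃ ┃      
  ┃drwxr-xr-x  1 user group     8684 Apr ┃━┛      


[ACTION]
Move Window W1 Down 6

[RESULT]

  ┃$ wc READM┃ MapNavigator                  ┃    
  ┃  419  723┠───────────────────────────────┨    
  ┃$ git stat┃............................♣..┃    
  ┃On branch ┃...............................┃    
  ┃Changes no┃...............................┃    
  ┃          ┃...............................┃    
  ┃        mo┃...............................┃    
  ┃          ┃...............@...............┃    
  ┃Untracked ┃...............................┃    
  ┃          ┃...............................┃    
  ┃        ne┃...............................┃    
  ┃$ ls -la  ┃...............................┃    
  ┃-rw-r--r--┗━━━━━━━━━━━━━━━━━━━━━━━━━━━━━━━┛    
  ┃drwxr-xr-x  1 user group    19090 Jun ┃ ┃      
  ┃drwxr-xr-x  1 user group     8684 Apr ┃ ┃      
  ┃-rw-r--r--  1 user group    37845 Jan ┃ ┃      
  ┗━━━━━━━━━━━━━━━━━━━━━━━━━━━━━━━━━━━━━━┛━┛      


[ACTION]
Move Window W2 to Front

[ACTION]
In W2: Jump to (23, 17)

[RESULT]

  ┃$ wc READM┃ MapNavigator                  ┃    
  ┃  419  723┠───────────────────────────────┨    
  ┃$ git stat┃..........................     ┃    
  ┃On branch ┃..........................     ┃    
  ┃Changes no┃..........................     ┃    
  ┃          ┃..........................     ┃    
  ┃        mo┃..................^^^.....     ┃    
  ┃          ┃.#.#...........@.^^^......     ┃    
  ┃Untracked ┃##................^.......     ┃    
  ┃          ┃.........................♣     ┃    
  ┃        ne┃.........................♣     ┃    
  ┃$ ls -la  ┃                               ┃    
  ┃-rw-r--r--┗━━━━━━━━━━━━━━━━━━━━━━━━━━━━━━━┛    
  ┃drwxr-xr-x  1 user group    19090 Jun ┃ ┃      
  ┃drwxr-xr-x  1 user group     8684 Apr ┃ ┃      
  ┃-rw-r--r--  1 user group    37845 Jan ┃ ┃      
  ┗━━━━━━━━━━━━━━━━━━━━━━━━━━━━━━━━━━━━━━┛━┛      


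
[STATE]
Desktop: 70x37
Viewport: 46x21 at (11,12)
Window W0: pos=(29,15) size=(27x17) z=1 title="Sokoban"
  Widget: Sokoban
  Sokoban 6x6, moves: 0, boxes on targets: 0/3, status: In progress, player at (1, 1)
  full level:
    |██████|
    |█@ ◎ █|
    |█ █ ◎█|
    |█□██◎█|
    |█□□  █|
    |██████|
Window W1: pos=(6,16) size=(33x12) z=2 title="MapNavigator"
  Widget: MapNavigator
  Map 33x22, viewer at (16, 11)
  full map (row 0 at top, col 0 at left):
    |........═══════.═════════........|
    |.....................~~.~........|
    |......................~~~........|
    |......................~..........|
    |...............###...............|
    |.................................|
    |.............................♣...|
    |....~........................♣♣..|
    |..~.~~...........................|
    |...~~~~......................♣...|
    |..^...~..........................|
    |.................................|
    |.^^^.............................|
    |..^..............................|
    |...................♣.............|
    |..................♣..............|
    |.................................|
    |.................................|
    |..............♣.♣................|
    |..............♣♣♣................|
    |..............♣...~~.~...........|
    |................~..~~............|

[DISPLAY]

                                              
                                              
                                              
                  ┏━━━━━━━━━━━━━━━━━━━━━━━━━┓ 
━━━━━━━━━━━━━━━━━━━━━━━━━━━┓                ┃ 
Navigator                  ┃────────────────┨ 
───────────────────────────┨                ┃ 
........................♣♣.┃                ┃ 
~..........................┃                ┃ 
~~......................♣..┃                ┃ 
.~.........................┃                ┃ 
...........@...............┃                ┃ 
...........................┃ 0/3            ┃ 
...........................┃                ┃ 
..............♣............┃                ┃ 
━━━━━━━━━━━━━━━━━━━━━━━━━━━┛                ┃ 
                  ┃                         ┃ 
                  ┃                         ┃ 
                  ┃                         ┃ 
                  ┗━━━━━━━━━━━━━━━━━━━━━━━━━┛ 
                                              


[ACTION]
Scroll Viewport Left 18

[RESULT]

                                              
                                              
                                              
                             ┏━━━━━━━━━━━━━━━━
      ┏━━━━━━━━━━━━━━━━━━━━━━━━━━━━━━━┓       
      ┃ MapNavigator                  ┃───────
      ┠───────────────────────────────┨       
      ┃...~........................♣♣.┃       
      ┃.~.~~..........................┃       
      ┃..~~~~......................♣..┃       
      ┃.^...~.........................┃       
      ┃...............@...............┃       
      ┃^^^............................┃ 0/3   
      ┃.^.............................┃       
      ┃..................♣............┃       
      ┗━━━━━━━━━━━━━━━━━━━━━━━━━━━━━━━┛       
                             ┃                
                             ┃                
                             ┃                
                             ┗━━━━━━━━━━━━━━━━
                                              


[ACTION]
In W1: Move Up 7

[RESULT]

                                              
                                              
                                              
                             ┏━━━━━━━━━━━━━━━━
      ┏━━━━━━━━━━━━━━━━━━━━━━━━━━━━━━━┓       
      ┃ MapNavigator                  ┃───────
      ┠───────────────────────────────┨       
      ┃.......═══════.═════════.......┃       
      ┃....................~~.~.......┃       
      ┃.....................~~~.......┃       
      ┃.....................~.........┃       
      ┃..............#@#..............┃       
      ┃...............................┃ 0/3   
      ┃............................♣..┃       
      ┃...~........................♣♣.┃       
      ┗━━━━━━━━━━━━━━━━━━━━━━━━━━━━━━━┛       
                             ┃                
                             ┃                
                             ┃                
                             ┗━━━━━━━━━━━━━━━━
                                              


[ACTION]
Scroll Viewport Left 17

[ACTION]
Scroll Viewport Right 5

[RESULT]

                                              
                                              
                                              
                        ┏━━━━━━━━━━━━━━━━━━━━━
 ┏━━━━━━━━━━━━━━━━━━━━━━━━━━━━━━━┓            
 ┃ MapNavigator                  ┃────────────
 ┠───────────────────────────────┨            
 ┃.......═══════.═════════.......┃            
 ┃....................~~.~.......┃            
 ┃.....................~~~.......┃            
 ┃.....................~.........┃            
 ┃..............#@#..............┃            
 ┃...............................┃ 0/3        
 ┃............................♣..┃            
 ┃...~........................♣♣.┃            
 ┗━━━━━━━━━━━━━━━━━━━━━━━━━━━━━━━┛            
                        ┃                     
                        ┃                     
                        ┃                     
                        ┗━━━━━━━━━━━━━━━━━━━━━
                                              


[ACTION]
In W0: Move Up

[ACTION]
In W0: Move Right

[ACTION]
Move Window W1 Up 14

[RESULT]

 ┃...~........................♣♣.┃            
 ┗━━━━━━━━━━━━━━━━━━━━━━━━━━━━━━━┛            
                                              
                        ┏━━━━━━━━━━━━━━━━━━━━━
                        ┃ Sokoban             
                        ┠─────────────────────
                        ┃██████               
                        ┃█ @◎ █               
                        ┃█ █ ◎█               
                        ┃█□██◎█               
                        ┃█□□  █               
                        ┃██████               
                        ┃Moves: 1  0/3        
                        ┃                     
                        ┃                     
                        ┃                     
                        ┃                     
                        ┃                     
                        ┃                     
                        ┗━━━━━━━━━━━━━━━━━━━━━
                                              


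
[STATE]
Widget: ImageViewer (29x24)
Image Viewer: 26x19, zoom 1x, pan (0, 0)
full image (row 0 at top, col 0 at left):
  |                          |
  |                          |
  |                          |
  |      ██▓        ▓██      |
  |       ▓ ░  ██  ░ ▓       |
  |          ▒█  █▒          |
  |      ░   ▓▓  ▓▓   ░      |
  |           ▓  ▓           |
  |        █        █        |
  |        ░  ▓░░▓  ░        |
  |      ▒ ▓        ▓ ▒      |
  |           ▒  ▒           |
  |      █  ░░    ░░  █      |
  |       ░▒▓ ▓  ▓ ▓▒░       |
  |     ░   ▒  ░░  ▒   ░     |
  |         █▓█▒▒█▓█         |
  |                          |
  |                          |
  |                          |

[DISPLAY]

                             
                             
                             
      ██▓        ▓██         
       ▓ ░  ██  ░ ▓          
          ▒█  █▒             
      ░   ▓▓  ▓▓   ░         
           ▓  ▓              
        █        █           
        ░  ▓░░▓  ░           
      ▒ ▓        ▓ ▒         
           ▒  ▒              
      █  ░░    ░░  █         
       ░▒▓ ▓  ▓ ▓▒░          
     ░   ▒  ░░  ▒   ░        
         █▓█▒▒█▓█            
                             
                             
                             
                             
                             
                             
                             
                             


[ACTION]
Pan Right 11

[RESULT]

                             
                             
                             
      ▓██                    
 ██  ░ ▓                     
█  █▒                        
▓  ▓▓   ░                    
▓  ▓                         
      █                      
▓░░▓  ░                      
      ▓ ▒                    
▒  ▒                         
    ░░  █                    
▓  ▓ ▓▒░                     
 ░░  ▒   ░                   
█▒▒█▓█                       
                             
                             
                             
                             
                             
                             
                             
                             


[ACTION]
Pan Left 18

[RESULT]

                             
                             
                             
      ██▓        ▓██         
       ▓ ░  ██  ░ ▓          
          ▒█  █▒             
      ░   ▓▓  ▓▓   ░         
           ▓  ▓              
        █        █           
        ░  ▓░░▓  ░           
      ▒ ▓        ▓ ▒         
           ▒  ▒              
      █  ░░    ░░  █         
       ░▒▓ ▓  ▓ ▓▒░          
     ░   ▒  ░░  ▒   ░        
         █▓█▒▒█▓█            
                             
                             
                             
                             
                             
                             
                             
                             


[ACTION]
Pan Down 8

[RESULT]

        █        █           
        ░  ▓░░▓  ░           
      ▒ ▓        ▓ ▒         
           ▒  ▒              
      █  ░░    ░░  █         
       ░▒▓ ▓  ▓ ▓▒░          
     ░   ▒  ░░  ▒   ░        
         █▓█▒▒█▓█            
                             
                             
                             
                             
                             
                             
                             
                             
                             
                             
                             
                             
                             
                             
                             
                             
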